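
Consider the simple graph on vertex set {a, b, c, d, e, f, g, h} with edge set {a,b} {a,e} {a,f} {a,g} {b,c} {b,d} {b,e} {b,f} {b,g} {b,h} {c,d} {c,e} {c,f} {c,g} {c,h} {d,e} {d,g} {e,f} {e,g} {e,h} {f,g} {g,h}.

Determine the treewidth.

4

A width-4 tree decomposition is:
Bags: B1 = {b, c, e, f, g}  B2 = {b, c, e, g, h}  B3 = {a, b, e, f, g}  B4 = {b, c, d, e, g}
Tree: B1–B2, B1–B3, B1–B4
Every bag has size at most 5, so the width is 5 − 1 = 4 and tw(G) ≤ 4. For the lower bound, the 5 vertices {b, c, d, e, g} are pairwise adjacent, and any tree decomposition puts a clique entirely inside one bag — forcing width ≥ 4. Hence tw(G) = 4 exactly.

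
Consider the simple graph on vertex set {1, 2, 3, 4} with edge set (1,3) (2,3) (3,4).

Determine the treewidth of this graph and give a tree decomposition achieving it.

Treewidth 1.
One such decomposition:
Bags: B1 = {2, 3}  B2 = {1, 3}  B3 = {3, 4}
Tree: B1–B2, B2–B3

Every bag has size at most 2, so the width is 2 − 1 = 1 and tw(G) ≤ 1. Any graph with an edge has treewidth ≥ 1, and G has the edge 3–2. Combining the bounds, tw(G) = 1.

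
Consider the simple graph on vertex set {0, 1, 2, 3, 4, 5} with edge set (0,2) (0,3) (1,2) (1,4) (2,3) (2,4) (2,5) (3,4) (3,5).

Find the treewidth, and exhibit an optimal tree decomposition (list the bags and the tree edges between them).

Treewidth 2.
One optimal decomposition is:
Bags: B1 = {2, 3, 4}  B2 = {2, 3, 5}  B3 = {0, 2, 3}  B4 = {1, 2, 4}
Tree: B1–B2, B2–B3, B1–B4

Each bag holds 3 vertices, so the decomposition has width 2, which upper-bounds the treewidth. On the other hand G contains the 3-clique {1, 2, 4}. A clique must lie in a single bag of any decomposition, so no decomposition can have width below 2. Therefore the treewidth is 2.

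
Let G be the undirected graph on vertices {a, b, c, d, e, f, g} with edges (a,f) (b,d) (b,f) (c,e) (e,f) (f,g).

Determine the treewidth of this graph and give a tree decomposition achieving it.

Treewidth 1.
Bags: B1 = {f, g}  B2 = {e, f}  B3 = {a, f}  B4 = {b, f}  B5 = {c, e}  B6 = {b, d}
Tree: B1–B2, B2–B3, B1–B4, B2–B5, B4–B6

Every bag has size at most 2, so the width is 2 − 1 = 1 and tw(G) ≤ 1. Since G has at least one edge (e.g. g–f), it is not an edgeless graph, so tw(G) ≥ 1. Hence tw(G) = 1 exactly.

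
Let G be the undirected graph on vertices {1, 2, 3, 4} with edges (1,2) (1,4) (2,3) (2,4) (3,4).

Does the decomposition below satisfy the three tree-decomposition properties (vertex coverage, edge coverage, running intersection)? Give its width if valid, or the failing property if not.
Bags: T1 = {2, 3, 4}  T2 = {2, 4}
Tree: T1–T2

A tree decomposition must satisfy three properties: every vertex lies in some bag; for every edge, both endpoints lie together in some bag; and for every vertex, the bags containing it form a connected subtree. Here vertex 1 appears in no bag, so the decomposition is invalid.

No — vertex 1 appears in no bag.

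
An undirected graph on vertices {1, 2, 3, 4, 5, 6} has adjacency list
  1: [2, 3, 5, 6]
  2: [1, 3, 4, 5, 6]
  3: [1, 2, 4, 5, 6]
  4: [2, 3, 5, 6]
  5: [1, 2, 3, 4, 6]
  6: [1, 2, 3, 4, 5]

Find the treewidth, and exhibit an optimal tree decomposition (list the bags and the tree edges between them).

The largest bag has 5 vertices, giving width 4; this decomposition certifies tw(G) ≤ 4. On the other hand G contains the 5-clique {1, 2, 3, 5, 6}. A clique must lie in a single bag of any decomposition, so no decomposition can have width below 4. Combining the bounds, tw(G) = 4.

Treewidth 4.
Bags: B1 = {1, 2, 3, 5, 6}  B2 = {2, 3, 4, 5, 6}
Tree: B1–B2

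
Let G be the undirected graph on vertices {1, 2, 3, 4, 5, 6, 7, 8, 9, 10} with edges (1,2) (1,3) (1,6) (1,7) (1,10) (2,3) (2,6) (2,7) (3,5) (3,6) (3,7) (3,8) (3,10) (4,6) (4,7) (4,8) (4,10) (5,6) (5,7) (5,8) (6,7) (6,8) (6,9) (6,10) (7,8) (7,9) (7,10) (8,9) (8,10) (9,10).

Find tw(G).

4

A width-4 tree decomposition is:
Bags: B1 = {6, 7, 8, 9, 10}  B2 = {4, 6, 7, 8, 10}  B3 = {3, 6, 7, 8, 10}  B4 = {1, 3, 6, 7, 10}  B5 = {3, 5, 6, 7, 8}  B6 = {1, 2, 3, 6, 7}
Tree: B1–B2, B2–B3, B3–B4, B3–B5, B4–B6
Every bag has size at most 5, so the width is 5 − 1 = 4 and tw(G) ≤ 4. For the lower bound, the 5 vertices {6, 7, 8, 9, 10} are pairwise adjacent, and any tree decomposition puts a clique entirely inside one bag — forcing width ≥ 4. Therefore the treewidth is 4.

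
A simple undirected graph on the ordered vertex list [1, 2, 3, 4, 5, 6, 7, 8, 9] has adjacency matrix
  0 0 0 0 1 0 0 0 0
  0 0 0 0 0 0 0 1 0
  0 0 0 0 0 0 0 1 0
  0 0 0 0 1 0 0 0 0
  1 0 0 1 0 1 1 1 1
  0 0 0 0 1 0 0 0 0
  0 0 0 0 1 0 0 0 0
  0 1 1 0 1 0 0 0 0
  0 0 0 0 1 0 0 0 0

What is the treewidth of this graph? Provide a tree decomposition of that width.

Each bag holds 2 vertices, so the decomposition has width 1, which upper-bounds the treewidth. Since G has at least one edge (e.g. 5–7), it is not an edgeless graph, so tw(G) ≥ 1. Hence tw(G) = 1 exactly.

Treewidth 1.
One such decomposition:
Bags: B1 = {5, 7}  B2 = {4, 5}  B3 = {5, 6}  B4 = {5, 8}  B5 = {2, 8}  B6 = {3, 8}  B7 = {5, 9}  B8 = {1, 5}
Tree: B1–B2, B2–B3, B3–B4, B4–B5, B5–B6, B2–B7, B2–B8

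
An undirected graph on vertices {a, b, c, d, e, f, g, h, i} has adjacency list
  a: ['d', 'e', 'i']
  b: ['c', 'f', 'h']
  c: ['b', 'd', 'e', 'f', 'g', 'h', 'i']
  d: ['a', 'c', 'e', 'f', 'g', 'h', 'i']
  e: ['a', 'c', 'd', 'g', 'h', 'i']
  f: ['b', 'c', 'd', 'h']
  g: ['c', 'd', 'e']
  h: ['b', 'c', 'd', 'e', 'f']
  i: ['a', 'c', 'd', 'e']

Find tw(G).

3

A width-3 tree decomposition is:
Bags: B1 = {c, d, f, h}  B2 = {c, d, e, h}  B3 = {b, c, f, h}  B4 = {c, d, e, g}  B5 = {c, d, e, i}  B6 = {a, d, e, i}
Tree: B1–B2, B1–B3, B2–B4, B2–B5, B5–B6
The largest bag has 4 vertices, giving width 3; this decomposition certifies tw(G) ≤ 3. On the other hand G contains the 4-clique {c, d, e, g}. A clique must lie in a single bag of any decomposition, so no decomposition can have width below 3. The upper and lower bounds meet at 3, so that is the treewidth.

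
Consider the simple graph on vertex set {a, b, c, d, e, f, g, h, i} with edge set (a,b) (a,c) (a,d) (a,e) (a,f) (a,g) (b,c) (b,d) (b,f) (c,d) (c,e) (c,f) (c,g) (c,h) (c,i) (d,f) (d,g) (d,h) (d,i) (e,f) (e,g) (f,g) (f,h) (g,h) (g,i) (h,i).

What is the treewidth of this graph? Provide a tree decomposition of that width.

Every bag has size at most 5, so the width is 5 − 1 = 4 and tw(G) ≤ 4. Conversely, {c, d, f, g, h} is a clique of size 5, and the vertices of any clique must share a bag in every tree decomposition; so some bag has ≥ 5 vertices and tw(G) ≥ 4. Hence tw(G) = 4 exactly.

Treewidth 4.
One optimal decomposition is:
Bags: B1 = {c, d, f, g, h}  B2 = {a, c, d, f, g}  B3 = {a, b, c, d, f}  B4 = {a, c, e, f, g}  B5 = {c, d, g, h, i}
Tree: B1–B2, B2–B3, B2–B4, B1–B5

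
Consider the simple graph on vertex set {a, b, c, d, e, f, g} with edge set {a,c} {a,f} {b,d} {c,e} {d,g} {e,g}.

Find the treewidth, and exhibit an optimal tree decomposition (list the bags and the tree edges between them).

The largest bag has 2 vertices, giving width 1; this decomposition certifies tw(G) ≤ 1. Since G has at least one edge (e.g. f–a), it is not an edgeless graph, so tw(G) ≥ 1. Therefore the treewidth is 1.

Treewidth 1.
One such decomposition:
Bags: B1 = {a, f}  B2 = {a, c}  B3 = {c, e}  B4 = {e, g}  B5 = {d, g}  B6 = {b, d}
Tree: B1–B2, B2–B3, B3–B4, B4–B5, B5–B6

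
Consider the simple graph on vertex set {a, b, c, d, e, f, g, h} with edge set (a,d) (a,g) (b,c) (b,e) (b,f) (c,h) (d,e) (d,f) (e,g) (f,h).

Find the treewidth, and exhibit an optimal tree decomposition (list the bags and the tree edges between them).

Treewidth 2.
Bags: B1 = {a, d, g}  B2 = {d, e, g}  B3 = {d, e, f}  B4 = {b, e, f}  B5 = {b, f, h}  B6 = {b, c, h}
Tree: B1–B2, B2–B3, B3–B4, B4–B5, B5–B6

Every bag has size at most 3, so the width is 3 − 1 = 2 and tw(G) ≤ 2. For the lower bound, G contains the cycle a–g–e–d–a, so G is not a forest; only forests have treewidth ≤ 1, hence tw(G) ≥ 2. The upper and lower bounds meet at 2, so that is the treewidth.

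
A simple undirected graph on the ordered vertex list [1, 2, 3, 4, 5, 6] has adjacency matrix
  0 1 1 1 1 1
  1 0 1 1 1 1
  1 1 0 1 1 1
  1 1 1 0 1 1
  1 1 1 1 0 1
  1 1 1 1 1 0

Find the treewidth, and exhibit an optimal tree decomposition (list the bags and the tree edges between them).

With just one bag of size 6, the width is 6 − 1 = 5, so tw(G) ≤ 5. On the other hand G contains the 6-clique {1, 2, 3, 4, 5, 6}. A clique must lie in a single bag of any decomposition, so no decomposition can have width below 5. Hence tw(G) = 5 exactly.

Treewidth 5.
One such decomposition:
Bags: B1 = {1, 2, 3, 4, 5, 6}
Tree: (single bag)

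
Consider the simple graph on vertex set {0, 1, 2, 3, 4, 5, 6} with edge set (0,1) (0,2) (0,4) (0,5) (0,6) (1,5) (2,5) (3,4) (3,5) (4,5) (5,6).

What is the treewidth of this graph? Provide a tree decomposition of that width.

Treewidth 2.
One optimal decomposition is:
Bags: B1 = {0, 5, 6}  B2 = {0, 4, 5}  B3 = {3, 4, 5}  B4 = {0, 2, 5}  B5 = {0, 1, 5}
Tree: B1–B2, B2–B3, B2–B4, B4–B5

The largest bag has 3 vertices, giving width 2; this decomposition certifies tw(G) ≤ 2. On the other hand G contains the 3-clique {0, 1, 5}. A clique must lie in a single bag of any decomposition, so no decomposition can have width below 2. Combining the bounds, tw(G) = 2.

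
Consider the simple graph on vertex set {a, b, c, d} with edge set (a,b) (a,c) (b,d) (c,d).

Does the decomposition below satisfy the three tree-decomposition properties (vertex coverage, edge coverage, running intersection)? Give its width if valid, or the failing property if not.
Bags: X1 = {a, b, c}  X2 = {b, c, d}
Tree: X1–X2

Yes; width 2.

Checking the three conditions: (i) the bags cover all of {a, b, c, d}; (ii) for each edge, some bag contains both endpoints; (iii) the bags containing any fixed vertex form a subtree. All hold, so the decomposition is valid with width 3 − 1 = 2.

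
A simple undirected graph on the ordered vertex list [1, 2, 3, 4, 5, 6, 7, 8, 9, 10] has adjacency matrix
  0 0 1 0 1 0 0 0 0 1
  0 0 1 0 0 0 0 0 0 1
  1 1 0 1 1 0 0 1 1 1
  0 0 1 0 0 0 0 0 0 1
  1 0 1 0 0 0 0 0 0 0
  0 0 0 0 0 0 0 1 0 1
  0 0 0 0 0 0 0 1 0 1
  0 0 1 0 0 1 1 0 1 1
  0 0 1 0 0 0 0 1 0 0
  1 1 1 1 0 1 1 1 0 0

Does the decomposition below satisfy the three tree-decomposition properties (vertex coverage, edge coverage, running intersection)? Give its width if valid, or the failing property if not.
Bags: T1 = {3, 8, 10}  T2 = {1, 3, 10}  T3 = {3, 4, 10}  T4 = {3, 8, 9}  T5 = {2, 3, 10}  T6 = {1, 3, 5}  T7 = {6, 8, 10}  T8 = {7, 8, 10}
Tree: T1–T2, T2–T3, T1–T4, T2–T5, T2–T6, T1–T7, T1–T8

Checking the three conditions: (i) the bags cover all of {1, 2, 3, 4, 5, 6, 7, 8, 9, 10}; (ii) for each edge, some bag contains both endpoints; (iii) the bags containing any fixed vertex form a subtree. All hold, so the decomposition is valid with width 3 − 1 = 2.

Yes; width 2.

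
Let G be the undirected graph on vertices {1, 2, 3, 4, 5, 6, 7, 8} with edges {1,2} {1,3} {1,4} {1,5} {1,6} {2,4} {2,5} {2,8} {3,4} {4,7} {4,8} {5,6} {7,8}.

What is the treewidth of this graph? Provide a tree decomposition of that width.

Treewidth 2.
One such decomposition:
Bags: B1 = {1, 2, 4}  B2 = {1, 2, 5}  B3 = {2, 4, 8}  B4 = {1, 5, 6}  B5 = {1, 3, 4}  B6 = {4, 7, 8}
Tree: B1–B2, B1–B3, B2–B4, B1–B5, B3–B6

Each bag holds 3 vertices, so the decomposition has width 2, which upper-bounds the treewidth. On the other hand G contains the 3-clique {2, 4, 8}. A clique must lie in a single bag of any decomposition, so no decomposition can have width below 2. Hence tw(G) = 2 exactly.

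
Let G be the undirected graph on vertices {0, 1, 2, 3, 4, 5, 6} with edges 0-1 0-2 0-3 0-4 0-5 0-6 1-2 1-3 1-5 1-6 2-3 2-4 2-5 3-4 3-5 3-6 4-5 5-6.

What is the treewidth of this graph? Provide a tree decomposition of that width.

Every bag has size at most 5, so the width is 5 − 1 = 4 and tw(G) ≤ 4. On the other hand G contains the 5-clique {0, 1, 2, 3, 5}. A clique must lie in a single bag of any decomposition, so no decomposition can have width below 4. Therefore the treewidth is 4.

Treewidth 4.
One optimal decomposition is:
Bags: B1 = {0, 1, 2, 3, 5}  B2 = {0, 1, 3, 5, 6}  B3 = {0, 2, 3, 4, 5}
Tree: B1–B2, B1–B3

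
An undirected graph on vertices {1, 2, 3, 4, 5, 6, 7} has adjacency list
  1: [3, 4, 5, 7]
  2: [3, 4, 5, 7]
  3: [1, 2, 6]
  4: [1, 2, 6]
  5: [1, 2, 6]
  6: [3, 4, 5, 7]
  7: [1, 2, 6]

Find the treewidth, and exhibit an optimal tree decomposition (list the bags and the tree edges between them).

Treewidth 3.
Bags: B1 = {1, 2, 4, 6}  B2 = {1, 2, 3, 6}  B3 = {1, 2, 5, 6}  B4 = {1, 2, 6, 7}
Tree: B1–B2, B2–B3, B3–B4

Each bag holds 4 vertices, so the decomposition has width 3, which upper-bounds the treewidth. For the lower bound: the 4 vertex sets {2,4}, {1,3}, {6}, {5} are disjoint, each induces a connected subgraph, and every pair is joined by at least one edge of G. Contracting each set to a single vertex therefore yields K_{4} as a minor, and since treewidth is minor-monotone, tw(G) ≥ tw(K_{4}) = 3. Therefore the treewidth is 3.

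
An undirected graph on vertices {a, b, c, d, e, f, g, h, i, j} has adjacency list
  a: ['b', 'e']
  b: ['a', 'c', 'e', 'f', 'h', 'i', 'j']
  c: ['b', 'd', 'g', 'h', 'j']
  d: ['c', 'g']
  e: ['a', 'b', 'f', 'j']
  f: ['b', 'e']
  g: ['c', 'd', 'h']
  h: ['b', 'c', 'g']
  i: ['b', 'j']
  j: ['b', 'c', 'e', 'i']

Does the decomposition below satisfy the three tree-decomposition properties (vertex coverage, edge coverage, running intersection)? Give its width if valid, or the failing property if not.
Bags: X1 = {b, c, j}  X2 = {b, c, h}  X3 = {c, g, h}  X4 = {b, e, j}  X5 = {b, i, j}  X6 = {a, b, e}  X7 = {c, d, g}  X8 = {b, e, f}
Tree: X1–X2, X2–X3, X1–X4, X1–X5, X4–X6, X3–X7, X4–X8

Yes; width 2.

Every vertex of G appears in some bag (union = {a, b, c, d, e, f, g, h, i, j}); every edge is covered by a bag; and for each vertex v the set of bags containing v is connected in the bag tree. The decomposition is therefore valid. The largest bag has 3 vertices, so the width is 2.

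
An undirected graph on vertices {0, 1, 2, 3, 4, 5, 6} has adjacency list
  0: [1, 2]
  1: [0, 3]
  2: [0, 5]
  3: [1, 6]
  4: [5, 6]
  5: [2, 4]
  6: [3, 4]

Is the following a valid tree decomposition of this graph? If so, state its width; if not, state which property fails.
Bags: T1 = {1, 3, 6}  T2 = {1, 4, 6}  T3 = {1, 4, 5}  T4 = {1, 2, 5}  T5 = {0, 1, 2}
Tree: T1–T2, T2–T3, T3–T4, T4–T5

Yes; width 2.

Checking the three conditions: (i) the bags cover all of {0, 1, 2, 3, 4, 5, 6}; (ii) for each edge, some bag contains both endpoints; (iii) the bags containing any fixed vertex form a subtree. All hold, so the decomposition is valid with width 3 − 1 = 2.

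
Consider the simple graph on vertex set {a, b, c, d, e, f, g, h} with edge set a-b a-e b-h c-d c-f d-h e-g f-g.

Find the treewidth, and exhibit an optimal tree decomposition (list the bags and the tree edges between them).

Treewidth 2.
One optimal decomposition is:
Bags: B1 = {a, b, e}  B2 = {b, e, h}  B3 = {d, e, h}  B4 = {c, d, e}  B5 = {c, e, f}  B6 = {e, f, g}
Tree: B1–B2, B2–B3, B3–B4, B4–B5, B5–B6

The largest bag has 3 vertices, giving width 2; this decomposition certifies tw(G) ≤ 2. The edges e–a–b–h–d–c–f–g–e form a cycle, so G is not a tree and its treewidth is at least 2. Hence tw(G) = 2 exactly.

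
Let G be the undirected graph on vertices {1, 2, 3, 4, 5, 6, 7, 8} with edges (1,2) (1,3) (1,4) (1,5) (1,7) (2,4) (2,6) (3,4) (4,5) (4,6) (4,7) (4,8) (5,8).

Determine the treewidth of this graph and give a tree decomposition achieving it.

Treewidth 2.
One optimal decomposition is:
Bags: B1 = {4, 5, 8}  B2 = {1, 4, 5}  B3 = {1, 3, 4}  B4 = {1, 2, 4}  B5 = {1, 4, 7}  B6 = {2, 4, 6}
Tree: B1–B2, B2–B3, B2–B4, B2–B5, B4–B6

The largest bag has 3 vertices, giving width 2; this decomposition certifies tw(G) ≤ 2. Conversely, {4, 5, 8} is a clique of size 3, and the vertices of any clique must share a bag in every tree decomposition; so some bag has ≥ 3 vertices and tw(G) ≥ 2. Combining the bounds, tw(G) = 2.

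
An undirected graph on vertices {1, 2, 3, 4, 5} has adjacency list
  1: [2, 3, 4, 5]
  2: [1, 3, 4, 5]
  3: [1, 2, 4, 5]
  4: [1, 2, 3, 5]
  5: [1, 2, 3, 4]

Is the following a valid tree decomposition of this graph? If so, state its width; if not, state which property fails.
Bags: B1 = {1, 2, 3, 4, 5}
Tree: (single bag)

Yes; width 4.

Checking the three conditions: (i) the bags cover all of {1, 2, 3, 4, 5}; (ii) for each edge, some bag contains both endpoints; (iii) the bags containing any fixed vertex form a subtree. All hold, so the decomposition is valid with width 5 − 1 = 4.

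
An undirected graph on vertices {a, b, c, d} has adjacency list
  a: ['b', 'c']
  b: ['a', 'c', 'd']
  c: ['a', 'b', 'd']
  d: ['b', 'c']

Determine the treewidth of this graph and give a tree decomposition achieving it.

Every bag has size at most 3, so the width is 3 − 1 = 2 and tw(G) ≤ 2. Conversely, {b, c, d} is a clique of size 3, and the vertices of any clique must share a bag in every tree decomposition; so some bag has ≥ 3 vertices and tw(G) ≥ 2. Therefore the treewidth is 2.

Treewidth 2.
One optimal decomposition is:
Bags: B1 = {a, b, c}  B2 = {b, c, d}
Tree: B1–B2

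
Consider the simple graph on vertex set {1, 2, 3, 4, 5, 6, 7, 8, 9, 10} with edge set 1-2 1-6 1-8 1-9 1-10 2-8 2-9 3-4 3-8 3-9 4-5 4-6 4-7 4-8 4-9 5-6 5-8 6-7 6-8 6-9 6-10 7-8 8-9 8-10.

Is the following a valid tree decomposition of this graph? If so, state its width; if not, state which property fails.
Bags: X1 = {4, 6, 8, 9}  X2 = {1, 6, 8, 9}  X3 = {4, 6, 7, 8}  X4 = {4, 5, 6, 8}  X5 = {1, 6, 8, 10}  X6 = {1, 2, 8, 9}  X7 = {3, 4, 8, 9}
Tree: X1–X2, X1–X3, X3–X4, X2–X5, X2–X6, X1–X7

Yes; width 3.

Every vertex of G appears in some bag (union = {1, 2, 3, 4, 5, 6, 7, 8, 9, 10}); every edge is covered by a bag; and for each vertex v the set of bags containing v is connected in the bag tree. The decomposition is therefore valid. The largest bag has 4 vertices, so the width is 3.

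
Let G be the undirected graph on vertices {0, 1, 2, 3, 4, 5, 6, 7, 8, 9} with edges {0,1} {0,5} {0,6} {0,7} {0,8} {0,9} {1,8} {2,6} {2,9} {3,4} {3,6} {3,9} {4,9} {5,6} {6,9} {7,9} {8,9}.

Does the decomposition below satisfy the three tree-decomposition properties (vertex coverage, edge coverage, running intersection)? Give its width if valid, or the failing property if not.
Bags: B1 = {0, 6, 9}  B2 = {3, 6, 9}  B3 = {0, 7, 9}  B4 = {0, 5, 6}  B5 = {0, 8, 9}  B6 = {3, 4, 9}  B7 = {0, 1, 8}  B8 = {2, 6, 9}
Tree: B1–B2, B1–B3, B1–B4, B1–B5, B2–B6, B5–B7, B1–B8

Every vertex of G appears in some bag (union = {0, 1, 2, 3, 4, 5, 6, 7, 8, 9}); every edge is covered by a bag; and for each vertex v the set of bags containing v is connected in the bag tree. The decomposition is therefore valid. The largest bag has 3 vertices, so the width is 2.

Yes; width 2.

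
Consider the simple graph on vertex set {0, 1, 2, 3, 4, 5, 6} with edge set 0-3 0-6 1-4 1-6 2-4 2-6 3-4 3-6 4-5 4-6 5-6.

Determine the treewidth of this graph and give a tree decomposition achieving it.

Treewidth 2.
One optimal decomposition is:
Bags: B1 = {4, 5, 6}  B2 = {3, 4, 6}  B3 = {2, 4, 6}  B4 = {1, 4, 6}  B5 = {0, 3, 6}
Tree: B1–B2, B1–B3, B3–B4, B2–B5

The largest bag has 3 vertices, giving width 2; this decomposition certifies tw(G) ≤ 2. For the lower bound, the 3 vertices {0, 3, 6} are pairwise adjacent, and any tree decomposition puts a clique entirely inside one bag — forcing width ≥ 2. Hence tw(G) = 2 exactly.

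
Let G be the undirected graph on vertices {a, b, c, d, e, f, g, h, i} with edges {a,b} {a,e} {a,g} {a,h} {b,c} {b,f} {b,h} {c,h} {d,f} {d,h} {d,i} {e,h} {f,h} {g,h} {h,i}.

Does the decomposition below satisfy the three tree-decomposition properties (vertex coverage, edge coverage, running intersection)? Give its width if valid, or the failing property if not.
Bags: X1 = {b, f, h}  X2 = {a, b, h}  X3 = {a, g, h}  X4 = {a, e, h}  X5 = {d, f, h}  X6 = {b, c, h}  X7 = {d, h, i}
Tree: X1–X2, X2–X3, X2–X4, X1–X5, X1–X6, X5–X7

Every vertex of G appears in some bag (union = {a, b, c, d, e, f, g, h, i}); every edge is covered by a bag; and for each vertex v the set of bags containing v is connected in the bag tree. The decomposition is therefore valid. The largest bag has 3 vertices, so the width is 2.

Yes; width 2.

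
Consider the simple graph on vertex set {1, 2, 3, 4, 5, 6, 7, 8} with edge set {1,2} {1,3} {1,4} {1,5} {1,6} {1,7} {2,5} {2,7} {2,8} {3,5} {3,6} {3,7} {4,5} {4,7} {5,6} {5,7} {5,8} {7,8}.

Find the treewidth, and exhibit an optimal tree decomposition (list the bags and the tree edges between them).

Treewidth 3.
Bags: B1 = {1, 2, 5, 7}  B2 = {1, 4, 5, 7}  B3 = {2, 5, 7, 8}  B4 = {1, 3, 5, 7}  B5 = {1, 3, 5, 6}
Tree: B1–B2, B1–B3, B1–B4, B4–B5

The largest bag has 4 vertices, giving width 3; this decomposition certifies tw(G) ≤ 3. On the other hand G contains the 4-clique {2, 5, 7, 8}. A clique must lie in a single bag of any decomposition, so no decomposition can have width below 3. The upper and lower bounds meet at 3, so that is the treewidth.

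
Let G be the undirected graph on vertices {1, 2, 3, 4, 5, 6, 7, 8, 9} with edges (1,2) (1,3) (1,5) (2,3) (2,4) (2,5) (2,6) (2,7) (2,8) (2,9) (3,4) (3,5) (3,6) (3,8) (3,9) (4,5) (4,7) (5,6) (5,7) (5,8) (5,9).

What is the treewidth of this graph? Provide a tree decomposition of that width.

Each bag holds 4 vertices, so the decomposition has width 3, which upper-bounds the treewidth. On the other hand G contains the 4-clique {1, 2, 3, 5}. A clique must lie in a single bag of any decomposition, so no decomposition can have width below 3. Therefore the treewidth is 3.

Treewidth 3.
Bags: B1 = {2, 3, 4, 5}  B2 = {2, 3, 5, 8}  B3 = {2, 4, 5, 7}  B4 = {2, 3, 5, 6}  B5 = {2, 3, 5, 9}  B6 = {1, 2, 3, 5}
Tree: B1–B2, B1–B3, B2–B4, B2–B5, B5–B6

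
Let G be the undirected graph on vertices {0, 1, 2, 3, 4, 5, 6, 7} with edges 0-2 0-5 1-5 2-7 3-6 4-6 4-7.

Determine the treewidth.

A width-1 tree decomposition is:
Bags: B1 = {1, 5}  B2 = {0, 5}  B3 = {0, 2}  B4 = {2, 7}  B5 = {4, 7}  B6 = {4, 6}  B7 = {3, 6}
Tree: B1–B2, B2–B3, B3–B4, B4–B5, B5–B6, B6–B7
Every bag has size at most 2, so the width is 2 − 1 = 1 and tw(G) ≤ 1. Any graph with an edge has treewidth ≥ 1, and G has the edge 1–5. Therefore the treewidth is 1.

1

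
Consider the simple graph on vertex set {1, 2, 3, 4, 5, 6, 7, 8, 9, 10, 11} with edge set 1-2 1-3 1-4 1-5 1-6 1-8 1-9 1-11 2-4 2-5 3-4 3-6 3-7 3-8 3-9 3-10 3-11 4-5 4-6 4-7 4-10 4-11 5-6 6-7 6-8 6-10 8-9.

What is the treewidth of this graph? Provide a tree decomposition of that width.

Treewidth 3.
One optimal decomposition is:
Bags: B1 = {1, 3, 4, 6}  B2 = {3, 4, 6, 10}  B3 = {1, 3, 4, 11}  B4 = {3, 4, 6, 7}  B5 = {1, 3, 6, 8}  B6 = {1, 4, 5, 6}  B7 = {1, 3, 8, 9}  B8 = {1, 2, 4, 5}
Tree: B1–B2, B1–B3, B2–B4, B1–B5, B1–B6, B5–B7, B6–B8

Each bag holds 4 vertices, so the decomposition has width 3, which upper-bounds the treewidth. On the other hand G contains the 4-clique {1, 2, 4, 5}. A clique must lie in a single bag of any decomposition, so no decomposition can have width below 3. The upper and lower bounds meet at 3, so that is the treewidth.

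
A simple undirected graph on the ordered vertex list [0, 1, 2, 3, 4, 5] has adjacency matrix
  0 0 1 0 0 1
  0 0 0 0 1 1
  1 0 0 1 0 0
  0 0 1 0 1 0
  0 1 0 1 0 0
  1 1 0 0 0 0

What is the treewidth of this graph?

A width-2 tree decomposition is:
Bags: B1 = {2, 3, 4}  B2 = {0, 2, 4}  B3 = {0, 4, 5}  B4 = {1, 4, 5}
Tree: B1–B2, B2–B3, B3–B4
The largest bag has 3 vertices, giving width 2; this decomposition certifies tw(G) ≤ 2. Since 4–3–2–0–5–1–4 is a cycle in G, G is not acyclic. Forests are exactly the graphs of treewidth ≤ 1, so tw(G) ≥ 2. The upper and lower bounds meet at 2, so that is the treewidth.

2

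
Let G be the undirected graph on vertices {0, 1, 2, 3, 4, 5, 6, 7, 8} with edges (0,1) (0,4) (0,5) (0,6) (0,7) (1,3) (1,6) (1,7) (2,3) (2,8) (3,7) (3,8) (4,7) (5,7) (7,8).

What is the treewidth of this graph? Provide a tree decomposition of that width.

Treewidth 2.
One such decomposition:
Bags: B1 = {3, 7, 8}  B2 = {1, 3, 7}  B3 = {0, 1, 7}  B4 = {0, 5, 7}  B5 = {0, 4, 7}  B6 = {2, 3, 8}  B7 = {0, 1, 6}
Tree: B1–B2, B2–B3, B3–B4, B4–B5, B1–B6, B3–B7

The largest bag has 3 vertices, giving width 2; this decomposition certifies tw(G) ≤ 2. Conversely, {2, 3, 8} is a clique of size 3, and the vertices of any clique must share a bag in every tree decomposition; so some bag has ≥ 3 vertices and tw(G) ≥ 2. Hence tw(G) = 2 exactly.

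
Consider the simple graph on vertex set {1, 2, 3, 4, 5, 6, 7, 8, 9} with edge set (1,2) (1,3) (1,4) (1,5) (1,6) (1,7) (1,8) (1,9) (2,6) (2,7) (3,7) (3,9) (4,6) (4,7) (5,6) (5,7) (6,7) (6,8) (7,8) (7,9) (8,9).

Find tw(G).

3

A width-3 tree decomposition is:
Bags: B1 = {1, 7, 8, 9}  B2 = {1, 3, 7, 9}  B3 = {1, 6, 7, 8}  B4 = {1, 2, 6, 7}  B5 = {1, 5, 6, 7}  B6 = {1, 4, 6, 7}
Tree: B1–B2, B1–B3, B3–B4, B4–B5, B4–B6
The largest bag has 4 vertices, giving width 3; this decomposition certifies tw(G) ≤ 3. For the lower bound, the 4 vertices {1, 7, 8, 9} are pairwise adjacent, and any tree decomposition puts a clique entirely inside one bag — forcing width ≥ 3. Therefore the treewidth is 3.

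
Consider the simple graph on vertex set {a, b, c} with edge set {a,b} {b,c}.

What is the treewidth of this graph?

A width-1 tree decomposition is:
Bags: B1 = {a, b}  B2 = {b, c}
Tree: B1–B2
Each bag holds 2 vertices, so the decomposition has width 1, which upper-bounds the treewidth. Since G has at least one edge (e.g. a–b), it is not an edgeless graph, so tw(G) ≥ 1. Therefore the treewidth is 1.

1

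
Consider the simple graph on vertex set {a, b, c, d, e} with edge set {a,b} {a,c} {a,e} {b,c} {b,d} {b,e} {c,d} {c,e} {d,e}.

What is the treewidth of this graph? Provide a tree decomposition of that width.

Each bag holds 4 vertices, so the decomposition has width 3, which upper-bounds the treewidth. For the lower bound, the 4 vertices {b, c, d, e} are pairwise adjacent, and any tree decomposition puts a clique entirely inside one bag — forcing width ≥ 3. Therefore the treewidth is 3.

Treewidth 3.
One such decomposition:
Bags: B1 = {a, b, c, e}  B2 = {b, c, d, e}
Tree: B1–B2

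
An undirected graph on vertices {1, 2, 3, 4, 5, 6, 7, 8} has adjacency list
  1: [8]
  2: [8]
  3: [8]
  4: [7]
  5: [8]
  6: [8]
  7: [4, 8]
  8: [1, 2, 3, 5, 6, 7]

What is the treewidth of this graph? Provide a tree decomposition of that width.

Each bag holds 2 vertices, so the decomposition has width 1, which upper-bounds the treewidth. Any graph with an edge has treewidth ≥ 1, and G has the edge 1–8. Combining the bounds, tw(G) = 1.

Treewidth 1.
Bags: B1 = {1, 8}  B2 = {5, 8}  B3 = {2, 8}  B4 = {6, 8}  B5 = {7, 8}  B6 = {4, 7}  B7 = {3, 8}
Tree: B1–B2, B2–B3, B3–B4, B2–B5, B5–B6, B4–B7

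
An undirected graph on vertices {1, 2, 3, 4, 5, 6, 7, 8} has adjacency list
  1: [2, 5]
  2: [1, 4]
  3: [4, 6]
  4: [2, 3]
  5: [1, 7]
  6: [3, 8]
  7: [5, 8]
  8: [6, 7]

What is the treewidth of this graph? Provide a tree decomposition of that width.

Treewidth 2.
Bags: B1 = {6, 7, 8}  B2 = {3, 6, 7}  B3 = {3, 4, 7}  B4 = {2, 4, 7}  B5 = {1, 2, 7}  B6 = {1, 5, 7}
Tree: B1–B2, B2–B3, B3–B4, B4–B5, B5–B6

Each bag holds 3 vertices, so the decomposition has width 2, which upper-bounds the treewidth. Since 7–8–6–3–4–2–1–5–7 is a cycle in G, G is not acyclic. Forests are exactly the graphs of treewidth ≤ 1, so tw(G) ≥ 2. Hence tw(G) = 2 exactly.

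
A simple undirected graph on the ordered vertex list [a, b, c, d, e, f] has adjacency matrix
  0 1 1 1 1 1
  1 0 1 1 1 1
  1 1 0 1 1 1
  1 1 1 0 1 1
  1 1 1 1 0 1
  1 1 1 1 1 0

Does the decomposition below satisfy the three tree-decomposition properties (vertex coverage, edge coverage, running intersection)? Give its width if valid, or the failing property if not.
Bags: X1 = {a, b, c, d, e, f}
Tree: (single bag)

Yes; width 5.

Every vertex of G appears in some bag (union = {a, b, c, d, e, f}); every edge is covered by a bag; and for each vertex v the set of bags containing v is connected in the bag tree. The decomposition is therefore valid. The largest bag has 6 vertices, so the width is 5.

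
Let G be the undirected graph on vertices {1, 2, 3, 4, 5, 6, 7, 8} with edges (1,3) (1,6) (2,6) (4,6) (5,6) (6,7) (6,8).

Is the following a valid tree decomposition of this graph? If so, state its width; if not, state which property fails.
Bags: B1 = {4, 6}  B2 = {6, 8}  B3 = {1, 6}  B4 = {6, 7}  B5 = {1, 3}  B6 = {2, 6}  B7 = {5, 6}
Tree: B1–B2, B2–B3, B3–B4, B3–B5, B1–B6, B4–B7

Checking the three conditions: (i) the bags cover all of {1, 2, 3, 4, 5, 6, 7, 8}; (ii) for each edge, some bag contains both endpoints; (iii) the bags containing any fixed vertex form a subtree. All hold, so the decomposition is valid with width 2 − 1 = 1.

Yes; width 1.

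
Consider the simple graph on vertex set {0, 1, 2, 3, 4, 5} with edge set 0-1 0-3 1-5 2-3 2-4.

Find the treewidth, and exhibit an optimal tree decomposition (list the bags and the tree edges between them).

Treewidth 1.
Bags: B1 = {1, 5}  B2 = {0, 1}  B3 = {0, 3}  B4 = {2, 3}  B5 = {2, 4}
Tree: B1–B2, B2–B3, B3–B4, B4–B5

Each bag holds 2 vertices, so the decomposition has width 1, which upper-bounds the treewidth. Any graph with an edge has treewidth ≥ 1, and G has the edge 5–1. Hence tw(G) = 1 exactly.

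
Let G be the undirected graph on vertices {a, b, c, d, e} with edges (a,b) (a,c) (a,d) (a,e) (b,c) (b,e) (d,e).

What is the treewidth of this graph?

A width-2 tree decomposition is:
Bags: B1 = {a, b, c}  B2 = {a, b, e}  B3 = {a, d, e}
Tree: B1–B2, B2–B3
Each bag holds 3 vertices, so the decomposition has width 2, which upper-bounds the treewidth. Conversely, {a, d, e} is a clique of size 3, and the vertices of any clique must share a bag in every tree decomposition; so some bag has ≥ 3 vertices and tw(G) ≥ 2. The upper and lower bounds meet at 2, so that is the treewidth.

2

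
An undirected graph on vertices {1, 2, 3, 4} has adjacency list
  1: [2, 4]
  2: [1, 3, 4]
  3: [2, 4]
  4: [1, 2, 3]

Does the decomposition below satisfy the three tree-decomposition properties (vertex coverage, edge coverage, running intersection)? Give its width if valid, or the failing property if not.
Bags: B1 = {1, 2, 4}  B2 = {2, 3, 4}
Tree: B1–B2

Yes; width 2.

Checking the three conditions: (i) the bags cover all of {1, 2, 3, 4}; (ii) for each edge, some bag contains both endpoints; (iii) the bags containing any fixed vertex form a subtree. All hold, so the decomposition is valid with width 3 − 1 = 2.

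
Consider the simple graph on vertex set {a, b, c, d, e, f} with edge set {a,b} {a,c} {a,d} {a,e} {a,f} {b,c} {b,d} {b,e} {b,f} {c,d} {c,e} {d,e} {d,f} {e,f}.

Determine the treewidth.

A width-4 tree decomposition is:
Bags: B1 = {a, b, d, e, f}  B2 = {a, b, c, d, e}
Tree: B1–B2
Every bag has size at most 5, so the width is 5 − 1 = 4 and tw(G) ≤ 4. For the lower bound, the 5 vertices {a, b, c, d, e} are pairwise adjacent, and any tree decomposition puts a clique entirely inside one bag — forcing width ≥ 4. Therefore the treewidth is 4.

4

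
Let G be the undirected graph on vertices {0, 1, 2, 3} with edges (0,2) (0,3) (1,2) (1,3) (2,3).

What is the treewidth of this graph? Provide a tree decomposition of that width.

Treewidth 2.
One such decomposition:
Bags: B1 = {1, 2, 3}  B2 = {0, 2, 3}
Tree: B1–B2

Each bag holds 3 vertices, so the decomposition has width 2, which upper-bounds the treewidth. Conversely, {0, 2, 3} is a clique of size 3, and the vertices of any clique must share a bag in every tree decomposition; so some bag has ≥ 3 vertices and tw(G) ≥ 2. The upper and lower bounds meet at 2, so that is the treewidth.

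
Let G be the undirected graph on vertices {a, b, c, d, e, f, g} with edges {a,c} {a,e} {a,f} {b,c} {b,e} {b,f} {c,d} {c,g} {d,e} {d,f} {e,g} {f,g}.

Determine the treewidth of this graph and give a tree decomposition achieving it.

Treewidth 3.
Bags: B1 = {c, d, e, f}  B2 = {b, c, e, f}  B3 = {c, e, f, g}  B4 = {a, c, e, f}
Tree: B1–B2, B2–B3, B3–B4

Every bag has size at most 4, so the width is 4 − 1 = 3 and tw(G) ≤ 3. For the lower bound: the 4 vertex sets {c,d}, {b,f}, {e}, {g} are disjoint, each induces a connected subgraph, and every pair is joined by at least one edge of G. Contracting each set to a single vertex therefore yields K_{4} as a minor, and since treewidth is minor-monotone, tw(G) ≥ tw(K_{4}) = 3. Hence tw(G) = 3 exactly.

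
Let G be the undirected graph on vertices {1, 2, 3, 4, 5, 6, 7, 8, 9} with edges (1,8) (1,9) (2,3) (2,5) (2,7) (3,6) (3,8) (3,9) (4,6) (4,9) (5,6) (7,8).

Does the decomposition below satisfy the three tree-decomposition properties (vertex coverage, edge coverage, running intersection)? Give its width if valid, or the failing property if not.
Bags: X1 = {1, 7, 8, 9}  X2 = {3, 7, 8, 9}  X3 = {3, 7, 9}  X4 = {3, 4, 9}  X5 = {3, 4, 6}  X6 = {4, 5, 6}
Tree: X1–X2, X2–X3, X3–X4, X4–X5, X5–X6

A tree decomposition must satisfy three properties: every vertex lies in some bag; for every edge, both endpoints lie together in some bag; and for every vertex, the bags containing it form a connected subtree. Here vertex 2 appears in no bag, so the decomposition is invalid.

No — vertex 2 appears in no bag.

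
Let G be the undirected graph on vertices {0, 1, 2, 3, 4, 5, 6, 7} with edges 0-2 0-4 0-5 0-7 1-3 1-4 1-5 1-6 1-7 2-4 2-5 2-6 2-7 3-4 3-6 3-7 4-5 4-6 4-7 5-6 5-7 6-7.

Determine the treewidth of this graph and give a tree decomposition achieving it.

Each bag holds 5 vertices, so the decomposition has width 4, which upper-bounds the treewidth. For the lower bound, the 5 vertices {1, 3, 4, 6, 7} are pairwise adjacent, and any tree decomposition puts a clique entirely inside one bag — forcing width ≥ 4. Hence tw(G) = 4 exactly.

Treewidth 4.
Bags: B1 = {2, 4, 5, 6, 7}  B2 = {1, 4, 5, 6, 7}  B3 = {1, 3, 4, 6, 7}  B4 = {0, 2, 4, 5, 7}
Tree: B1–B2, B2–B3, B1–B4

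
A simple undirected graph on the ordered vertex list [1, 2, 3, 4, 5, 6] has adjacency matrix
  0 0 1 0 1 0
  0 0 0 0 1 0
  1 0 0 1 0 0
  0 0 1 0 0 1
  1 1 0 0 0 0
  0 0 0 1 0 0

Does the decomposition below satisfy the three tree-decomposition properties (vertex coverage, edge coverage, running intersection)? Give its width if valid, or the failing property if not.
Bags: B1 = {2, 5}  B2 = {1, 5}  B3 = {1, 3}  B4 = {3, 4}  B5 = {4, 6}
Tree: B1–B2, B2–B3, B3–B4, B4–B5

Yes; width 1.

Vertex coverage: the bags together contain {1, 2, 3, 4, 5, 6}, the full vertex set. Edge coverage: each edge of G has both endpoints in at least one bag. Running intersection: for every vertex, the bags containing it form a connected subtree. All three properties hold, so this is a valid tree decomposition of width max|bag| − 1 = 1, and hence tw(G) ≤ 1.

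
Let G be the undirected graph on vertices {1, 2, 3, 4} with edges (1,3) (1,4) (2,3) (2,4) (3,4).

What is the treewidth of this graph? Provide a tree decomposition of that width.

Each bag holds 3 vertices, so the decomposition has width 2, which upper-bounds the treewidth. For the lower bound, the 3 vertices {1, 3, 4} are pairwise adjacent, and any tree decomposition puts a clique entirely inside one bag — forcing width ≥ 2. The upper and lower bounds meet at 2, so that is the treewidth.

Treewidth 2.
Bags: B1 = {2, 3, 4}  B2 = {1, 3, 4}
Tree: B1–B2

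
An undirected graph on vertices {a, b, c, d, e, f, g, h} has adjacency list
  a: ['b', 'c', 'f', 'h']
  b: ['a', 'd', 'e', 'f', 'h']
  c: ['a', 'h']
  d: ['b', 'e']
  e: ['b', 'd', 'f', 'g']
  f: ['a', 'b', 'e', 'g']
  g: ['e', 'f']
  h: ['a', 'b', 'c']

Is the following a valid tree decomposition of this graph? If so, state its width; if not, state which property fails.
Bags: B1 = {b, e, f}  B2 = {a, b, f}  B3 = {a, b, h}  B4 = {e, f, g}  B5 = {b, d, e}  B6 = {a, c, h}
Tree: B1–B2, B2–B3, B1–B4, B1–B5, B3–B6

Yes; width 2.

Checking the three conditions: (i) the bags cover all of {a, b, c, d, e, f, g, h}; (ii) for each edge, some bag contains both endpoints; (iii) the bags containing any fixed vertex form a subtree. All hold, so the decomposition is valid with width 3 − 1 = 2.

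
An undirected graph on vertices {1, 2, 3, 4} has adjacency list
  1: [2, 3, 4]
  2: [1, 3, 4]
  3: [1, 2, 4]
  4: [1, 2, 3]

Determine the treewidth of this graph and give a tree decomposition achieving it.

Treewidth 3.
One such decomposition:
Bags: B1 = {1, 2, 3, 4}
Tree: (single bag)

With just one bag of size 4, the width is 4 − 1 = 3, so tw(G) ≤ 3. On the other hand G contains the 4-clique {1, 2, 3, 4}. A clique must lie in a single bag of any decomposition, so no decomposition can have width below 3. Combining the bounds, tw(G) = 3.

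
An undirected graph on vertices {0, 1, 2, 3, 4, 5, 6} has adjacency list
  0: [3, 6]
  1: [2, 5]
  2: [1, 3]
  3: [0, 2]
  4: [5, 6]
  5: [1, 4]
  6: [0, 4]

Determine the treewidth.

2

A width-2 tree decomposition is:
Bags: B1 = {1, 2, 3}  B2 = {0, 1, 3}  B3 = {0, 1, 6}  B4 = {1, 4, 6}  B5 = {1, 4, 5}
Tree: B1–B2, B2–B3, B3–B4, B4–B5
Each bag holds 3 vertices, so the decomposition has width 2, which upper-bounds the treewidth. For the lower bound, G contains the cycle 1–2–3–0–6–4–5–1, so G is not a forest; only forests have treewidth ≤ 1, hence tw(G) ≥ 2. Therefore the treewidth is 2.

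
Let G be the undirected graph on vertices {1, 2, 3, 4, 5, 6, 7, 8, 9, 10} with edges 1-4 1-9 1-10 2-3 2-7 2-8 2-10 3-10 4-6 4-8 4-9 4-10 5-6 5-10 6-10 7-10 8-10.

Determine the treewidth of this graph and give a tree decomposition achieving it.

Treewidth 2.
One optimal decomposition is:
Bags: B1 = {2, 8, 10}  B2 = {2, 3, 10}  B3 = {4, 8, 10}  B4 = {1, 4, 10}  B5 = {4, 6, 10}  B6 = {1, 4, 9}  B7 = {2, 7, 10}  B8 = {5, 6, 10}
Tree: B1–B2, B1–B3, B3–B4, B4–B5, B4–B6, B1–B7, B5–B8

Every bag has size at most 3, so the width is 3 − 1 = 2 and tw(G) ≤ 2. Conversely, {1, 4, 9} is a clique of size 3, and the vertices of any clique must share a bag in every tree decomposition; so some bag has ≥ 3 vertices and tw(G) ≥ 2. Combining the bounds, tw(G) = 2.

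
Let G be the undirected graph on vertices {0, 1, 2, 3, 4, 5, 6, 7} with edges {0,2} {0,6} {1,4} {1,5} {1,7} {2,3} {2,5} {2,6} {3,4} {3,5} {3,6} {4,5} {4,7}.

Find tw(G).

A width-2 tree decomposition is:
Bags: B1 = {1, 4, 7}  B2 = {1, 4, 5}  B3 = {3, 4, 5}  B4 = {2, 3, 5}  B5 = {2, 3, 6}  B6 = {0, 2, 6}
Tree: B1–B2, B2–B3, B3–B4, B4–B5, B5–B6
Each bag holds 3 vertices, so the decomposition has width 2, which upper-bounds the treewidth. For the lower bound, the 3 vertices {1, 4, 5} are pairwise adjacent, and any tree decomposition puts a clique entirely inside one bag — forcing width ≥ 2. Hence tw(G) = 2 exactly.

2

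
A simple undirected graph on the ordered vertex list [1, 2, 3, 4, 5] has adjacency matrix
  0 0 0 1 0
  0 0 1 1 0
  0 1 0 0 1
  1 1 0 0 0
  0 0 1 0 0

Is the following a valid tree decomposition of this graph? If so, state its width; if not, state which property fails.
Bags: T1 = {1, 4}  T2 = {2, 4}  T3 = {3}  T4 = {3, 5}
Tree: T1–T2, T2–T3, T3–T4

A tree decomposition must satisfy three properties: every vertex lies in some bag; for every edge, both endpoints lie together in some bag; and for every vertex, the bags containing it form a connected subtree. Here edge (2,3) lies in no bag, so the decomposition is invalid.

No — edge (2,3) lies in no bag.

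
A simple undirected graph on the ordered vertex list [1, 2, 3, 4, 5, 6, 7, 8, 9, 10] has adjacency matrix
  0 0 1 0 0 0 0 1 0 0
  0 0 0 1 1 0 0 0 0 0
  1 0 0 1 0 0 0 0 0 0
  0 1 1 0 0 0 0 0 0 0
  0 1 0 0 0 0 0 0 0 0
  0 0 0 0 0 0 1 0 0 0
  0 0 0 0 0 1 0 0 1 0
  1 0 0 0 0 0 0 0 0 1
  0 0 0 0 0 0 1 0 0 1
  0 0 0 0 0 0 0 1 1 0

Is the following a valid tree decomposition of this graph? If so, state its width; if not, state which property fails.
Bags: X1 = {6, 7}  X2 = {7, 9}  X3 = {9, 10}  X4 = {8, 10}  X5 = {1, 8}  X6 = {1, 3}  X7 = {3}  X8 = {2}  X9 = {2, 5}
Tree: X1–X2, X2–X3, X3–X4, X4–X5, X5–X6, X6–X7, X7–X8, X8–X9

No — vertex 4 appears in no bag.

A tree decomposition must satisfy three properties: every vertex lies in some bag; for every edge, both endpoints lie together in some bag; and for every vertex, the bags containing it form a connected subtree. Here vertex 4 appears in no bag, so the decomposition is invalid.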